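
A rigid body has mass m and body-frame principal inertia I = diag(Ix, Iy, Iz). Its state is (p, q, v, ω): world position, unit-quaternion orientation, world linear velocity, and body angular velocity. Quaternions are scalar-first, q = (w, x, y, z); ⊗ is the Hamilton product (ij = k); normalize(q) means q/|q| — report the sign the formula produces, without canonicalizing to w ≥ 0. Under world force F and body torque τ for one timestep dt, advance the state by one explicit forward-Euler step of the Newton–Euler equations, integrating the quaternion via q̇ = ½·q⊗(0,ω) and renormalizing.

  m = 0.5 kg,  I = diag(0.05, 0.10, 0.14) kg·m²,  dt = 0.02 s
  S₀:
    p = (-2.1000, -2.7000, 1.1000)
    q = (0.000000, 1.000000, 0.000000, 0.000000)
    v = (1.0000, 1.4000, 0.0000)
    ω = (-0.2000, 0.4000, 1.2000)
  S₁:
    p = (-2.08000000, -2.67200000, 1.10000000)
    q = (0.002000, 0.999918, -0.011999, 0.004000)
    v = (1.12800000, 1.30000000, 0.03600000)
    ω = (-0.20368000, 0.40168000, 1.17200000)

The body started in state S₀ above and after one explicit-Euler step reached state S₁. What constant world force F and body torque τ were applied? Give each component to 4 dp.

Δω = ω₁−ω₀ = (-0.00368000, 0.00168000, -0.02800000)
ω₀×(Iω₀) = (0.0192, 0.0216, -0.0040)
applied torque τ = (0.0100, 0.0300, -0.2000)
velocity change Δv = (0.12800000, -0.10000000, 0.03600000)
m·(v₁−v₀)/dt = (3.2000, -2.5000, 0.9000)

F = (3.2000, -2.5000, 0.9000)
τ = (0.0100, 0.0300, -0.2000)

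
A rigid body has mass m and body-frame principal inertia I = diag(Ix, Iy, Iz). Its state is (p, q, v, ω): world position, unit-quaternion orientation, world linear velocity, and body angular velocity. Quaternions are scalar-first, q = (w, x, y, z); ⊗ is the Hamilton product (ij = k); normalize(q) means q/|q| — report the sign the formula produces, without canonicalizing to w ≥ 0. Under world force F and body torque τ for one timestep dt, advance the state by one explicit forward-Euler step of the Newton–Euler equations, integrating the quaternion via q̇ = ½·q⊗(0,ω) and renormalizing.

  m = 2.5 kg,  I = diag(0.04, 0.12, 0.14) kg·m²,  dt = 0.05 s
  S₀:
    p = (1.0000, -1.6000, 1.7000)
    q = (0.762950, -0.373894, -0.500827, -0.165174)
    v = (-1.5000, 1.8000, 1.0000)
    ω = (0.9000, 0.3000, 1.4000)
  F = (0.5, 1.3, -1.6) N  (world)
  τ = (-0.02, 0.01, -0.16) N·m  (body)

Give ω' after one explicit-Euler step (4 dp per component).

precession coupling ω×(Iω) = (0.0084, -0.1260, 0.0216)
α = I⁻¹(τ − ω×Iω) = (-0.7100, 1.1333, -1.2971)
ω + α·dt = (0.8645, 0.3567, 1.3351)

ω' = (0.8645, 0.3567, 1.3351)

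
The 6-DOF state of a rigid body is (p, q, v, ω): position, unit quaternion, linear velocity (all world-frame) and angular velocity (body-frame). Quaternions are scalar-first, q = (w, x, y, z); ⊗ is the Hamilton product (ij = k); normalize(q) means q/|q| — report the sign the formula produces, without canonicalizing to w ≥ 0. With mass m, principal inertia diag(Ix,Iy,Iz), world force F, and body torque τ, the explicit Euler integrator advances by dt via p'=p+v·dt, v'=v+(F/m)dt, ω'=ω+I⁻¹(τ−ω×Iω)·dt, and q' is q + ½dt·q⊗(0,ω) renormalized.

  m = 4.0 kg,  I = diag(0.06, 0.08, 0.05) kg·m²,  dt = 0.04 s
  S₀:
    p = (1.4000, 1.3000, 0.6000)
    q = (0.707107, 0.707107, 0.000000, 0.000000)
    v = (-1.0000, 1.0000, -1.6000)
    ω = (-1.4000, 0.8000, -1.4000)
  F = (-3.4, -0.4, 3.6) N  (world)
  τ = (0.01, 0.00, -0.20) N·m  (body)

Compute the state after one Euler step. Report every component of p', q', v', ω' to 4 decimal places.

p' = p + v·dt = (1.3600, 1.3400, 0.5360)
v + (F/m)dt = (-1.0340, 0.9960, -1.5640)
ω×(Iω) gyroscopic = (0.0336, 0.0196, -0.0224)
angular accel α = (-0.3933, -0.2450, -3.5520)
ω + α·dt = (-1.4157, 0.7902, -1.5421)
q⊗(0,ω) = (0.9899498, -0.9899498, 1.5556354, -0.4242642)
q' = normalize(q + ½dt·q⊗(0,ω)) = (0.7262, 0.6867, 0.0311, -0.0085)

p' = (1.3600, 1.3400, 0.5360)
q' = (0.7262, 0.6867, 0.0311, -0.0085)
v' = (-1.0340, 0.9960, -1.5640)
ω' = (-1.4157, 0.7902, -1.5421)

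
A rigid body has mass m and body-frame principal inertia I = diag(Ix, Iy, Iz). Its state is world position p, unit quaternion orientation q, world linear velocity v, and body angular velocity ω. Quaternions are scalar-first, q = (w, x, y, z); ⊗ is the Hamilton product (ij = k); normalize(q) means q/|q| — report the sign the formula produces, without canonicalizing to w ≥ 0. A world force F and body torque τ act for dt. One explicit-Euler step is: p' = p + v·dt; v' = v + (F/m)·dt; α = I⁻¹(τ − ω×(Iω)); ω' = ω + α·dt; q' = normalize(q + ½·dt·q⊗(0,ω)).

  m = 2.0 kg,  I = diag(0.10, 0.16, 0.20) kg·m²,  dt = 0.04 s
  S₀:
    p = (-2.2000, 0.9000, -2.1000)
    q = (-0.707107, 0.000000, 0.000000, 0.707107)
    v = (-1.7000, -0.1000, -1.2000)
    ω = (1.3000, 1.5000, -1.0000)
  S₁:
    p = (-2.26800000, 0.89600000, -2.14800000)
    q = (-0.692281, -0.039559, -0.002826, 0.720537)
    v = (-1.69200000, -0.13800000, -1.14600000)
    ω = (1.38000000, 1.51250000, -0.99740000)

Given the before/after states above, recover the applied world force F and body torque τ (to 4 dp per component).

Δv = v₁−v₀ = (0.00800000, -0.03800000, 0.05400000)
m·(v₁−v₀)/dt = (0.4000, -1.9000, 2.7000)
ω₁ − ω₀ = (0.08000000, 0.01250000, 0.00260000)
gyro term ω₀×Iω₀ = (-0.0600, 0.1300, 0.1170)
I·α + gyro = (0.1400, 0.1800, 0.1300)

F = (0.4000, -1.9000, 2.7000)
τ = (0.1400, 0.1800, 0.1300)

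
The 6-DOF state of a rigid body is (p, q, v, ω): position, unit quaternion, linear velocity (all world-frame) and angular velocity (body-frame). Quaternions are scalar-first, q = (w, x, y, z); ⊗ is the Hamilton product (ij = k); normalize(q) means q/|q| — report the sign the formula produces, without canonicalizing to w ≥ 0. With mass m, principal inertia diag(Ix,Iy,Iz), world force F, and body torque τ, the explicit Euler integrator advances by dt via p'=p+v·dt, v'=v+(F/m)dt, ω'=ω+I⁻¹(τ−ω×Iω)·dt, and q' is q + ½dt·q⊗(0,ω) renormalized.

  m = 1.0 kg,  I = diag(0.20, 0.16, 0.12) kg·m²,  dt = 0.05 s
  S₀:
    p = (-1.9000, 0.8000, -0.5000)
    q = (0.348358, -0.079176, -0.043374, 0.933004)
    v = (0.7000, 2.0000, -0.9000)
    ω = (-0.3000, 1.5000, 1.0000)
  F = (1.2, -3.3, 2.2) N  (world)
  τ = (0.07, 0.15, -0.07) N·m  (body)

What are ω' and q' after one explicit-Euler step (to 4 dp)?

ω' = (-0.2675, 1.5544, 0.9633)
q' = (0.3257, -0.1177, -0.0353, 0.9374)

α = I⁻¹(τ − ω×Iω) = (0.6500, 1.0875, -0.7333)
ω + α·dt = (-0.2675, 1.5544, 0.9633)
q⊗(0,ω) = (-0.8916958, -1.5473874, 0.3218118, 0.2165818)
q' = normalize(q + ½dt·q⊗(0,ω)) = (0.3257, -0.1177, -0.0353, 0.9374)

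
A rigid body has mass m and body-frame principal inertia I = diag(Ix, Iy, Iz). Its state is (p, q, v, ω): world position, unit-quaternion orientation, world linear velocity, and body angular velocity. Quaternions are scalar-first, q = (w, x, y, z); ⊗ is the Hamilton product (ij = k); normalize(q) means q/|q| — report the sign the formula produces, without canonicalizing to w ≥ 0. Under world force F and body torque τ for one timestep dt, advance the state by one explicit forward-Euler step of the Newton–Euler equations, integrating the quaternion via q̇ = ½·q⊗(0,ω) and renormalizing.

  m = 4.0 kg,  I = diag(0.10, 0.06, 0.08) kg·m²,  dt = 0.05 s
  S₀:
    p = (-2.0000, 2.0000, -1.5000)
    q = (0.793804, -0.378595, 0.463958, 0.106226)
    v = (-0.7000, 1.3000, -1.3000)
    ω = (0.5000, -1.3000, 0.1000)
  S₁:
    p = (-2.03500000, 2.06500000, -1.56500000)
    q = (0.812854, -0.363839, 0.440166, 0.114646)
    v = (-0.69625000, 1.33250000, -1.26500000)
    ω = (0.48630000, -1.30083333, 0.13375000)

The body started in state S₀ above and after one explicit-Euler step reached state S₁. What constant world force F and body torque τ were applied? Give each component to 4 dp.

F = (0.3000, 2.6000, 2.8000)
τ = (-0.0300, 0.0000, 0.0800)

v₁ − v₀ = (0.00375000, 0.03250000, 0.03500000)
F = m·Δv/dt = (0.3000, 2.6000, 2.8000)
Δω = ω₁−ω₀ = (-0.01370000, -0.00083333, 0.03375000)
ω₀×(Iω₀) = (-0.0026, 0.0010, 0.0260)
applied torque τ = (-0.0300, 0.0000, 0.0800)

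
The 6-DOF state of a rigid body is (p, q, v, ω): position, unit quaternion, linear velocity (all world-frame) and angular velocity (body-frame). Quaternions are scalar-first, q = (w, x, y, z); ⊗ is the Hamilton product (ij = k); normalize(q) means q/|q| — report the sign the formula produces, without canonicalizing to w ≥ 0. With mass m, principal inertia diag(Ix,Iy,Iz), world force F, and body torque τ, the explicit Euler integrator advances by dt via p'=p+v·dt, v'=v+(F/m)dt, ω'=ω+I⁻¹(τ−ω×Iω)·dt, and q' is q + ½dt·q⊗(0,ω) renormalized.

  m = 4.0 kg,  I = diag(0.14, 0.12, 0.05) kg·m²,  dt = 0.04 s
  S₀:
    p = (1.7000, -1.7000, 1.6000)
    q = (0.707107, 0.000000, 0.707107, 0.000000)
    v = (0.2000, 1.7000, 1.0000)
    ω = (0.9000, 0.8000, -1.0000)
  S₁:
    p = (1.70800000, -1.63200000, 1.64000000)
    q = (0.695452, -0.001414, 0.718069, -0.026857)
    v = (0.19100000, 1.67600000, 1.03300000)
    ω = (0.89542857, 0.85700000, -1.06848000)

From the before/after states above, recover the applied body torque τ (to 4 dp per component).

τ = (0.0400, 0.0900, -0.1000)

Δω = ω₁−ω₀ = (-0.00457143, 0.05700000, -0.06848000)
ω₀×(Iω₀) = (0.0560, -0.0810, -0.0144)
applied torque τ = (0.0400, 0.0900, -0.1000)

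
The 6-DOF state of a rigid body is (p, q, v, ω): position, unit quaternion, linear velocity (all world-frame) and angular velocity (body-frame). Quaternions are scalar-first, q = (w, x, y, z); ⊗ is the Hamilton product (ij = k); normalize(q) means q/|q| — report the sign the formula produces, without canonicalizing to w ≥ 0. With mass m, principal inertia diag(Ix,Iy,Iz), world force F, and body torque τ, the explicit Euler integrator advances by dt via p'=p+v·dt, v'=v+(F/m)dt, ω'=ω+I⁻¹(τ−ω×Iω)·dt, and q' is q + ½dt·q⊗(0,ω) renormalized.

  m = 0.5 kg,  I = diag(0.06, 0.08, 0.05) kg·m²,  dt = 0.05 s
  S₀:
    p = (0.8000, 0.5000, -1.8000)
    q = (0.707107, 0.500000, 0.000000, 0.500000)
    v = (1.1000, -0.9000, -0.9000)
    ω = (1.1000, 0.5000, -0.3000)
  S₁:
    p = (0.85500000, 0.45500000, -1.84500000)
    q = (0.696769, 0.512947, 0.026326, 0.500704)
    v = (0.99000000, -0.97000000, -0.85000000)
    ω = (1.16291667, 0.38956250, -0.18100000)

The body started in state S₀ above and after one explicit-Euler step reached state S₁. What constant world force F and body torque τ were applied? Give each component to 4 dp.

Δv = v₁−v₀ = (-0.11000000, -0.07000000, 0.05000000)
F = m·Δv/dt = (-1.1000, -0.7000, 0.5000)
Δω = ω₁−ω₀ = (0.06291667, -0.11043750, 0.11900000)
precession coupling = (0.0045, -0.0033, 0.0110)
I·α + gyro = (0.0800, -0.1800, 0.1300)

F = (-1.1000, -0.7000, 0.5000)
τ = (0.0800, -0.1800, 0.1300)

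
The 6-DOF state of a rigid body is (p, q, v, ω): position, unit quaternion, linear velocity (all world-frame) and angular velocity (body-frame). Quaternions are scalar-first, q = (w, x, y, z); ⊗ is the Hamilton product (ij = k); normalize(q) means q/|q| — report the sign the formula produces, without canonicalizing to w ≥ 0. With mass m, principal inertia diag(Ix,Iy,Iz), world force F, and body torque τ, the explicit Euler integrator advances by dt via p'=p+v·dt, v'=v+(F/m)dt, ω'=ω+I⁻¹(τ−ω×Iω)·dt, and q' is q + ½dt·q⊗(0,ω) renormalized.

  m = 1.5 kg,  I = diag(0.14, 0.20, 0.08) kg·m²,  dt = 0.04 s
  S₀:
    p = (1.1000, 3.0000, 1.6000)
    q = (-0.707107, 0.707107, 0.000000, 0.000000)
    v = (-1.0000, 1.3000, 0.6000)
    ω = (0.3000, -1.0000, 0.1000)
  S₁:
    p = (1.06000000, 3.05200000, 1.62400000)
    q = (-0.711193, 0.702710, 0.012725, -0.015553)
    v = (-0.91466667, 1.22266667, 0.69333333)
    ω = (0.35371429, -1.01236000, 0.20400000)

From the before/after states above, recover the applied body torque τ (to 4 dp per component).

τ = (0.2000, -0.0600, 0.1900)

rate change Δω = (0.05371429, -0.01236000, 0.10400000)
gyro term ω₀×Iω₀ = (0.0120, 0.0018, -0.0180)
I·α + gyro = (0.2000, -0.0600, 0.1900)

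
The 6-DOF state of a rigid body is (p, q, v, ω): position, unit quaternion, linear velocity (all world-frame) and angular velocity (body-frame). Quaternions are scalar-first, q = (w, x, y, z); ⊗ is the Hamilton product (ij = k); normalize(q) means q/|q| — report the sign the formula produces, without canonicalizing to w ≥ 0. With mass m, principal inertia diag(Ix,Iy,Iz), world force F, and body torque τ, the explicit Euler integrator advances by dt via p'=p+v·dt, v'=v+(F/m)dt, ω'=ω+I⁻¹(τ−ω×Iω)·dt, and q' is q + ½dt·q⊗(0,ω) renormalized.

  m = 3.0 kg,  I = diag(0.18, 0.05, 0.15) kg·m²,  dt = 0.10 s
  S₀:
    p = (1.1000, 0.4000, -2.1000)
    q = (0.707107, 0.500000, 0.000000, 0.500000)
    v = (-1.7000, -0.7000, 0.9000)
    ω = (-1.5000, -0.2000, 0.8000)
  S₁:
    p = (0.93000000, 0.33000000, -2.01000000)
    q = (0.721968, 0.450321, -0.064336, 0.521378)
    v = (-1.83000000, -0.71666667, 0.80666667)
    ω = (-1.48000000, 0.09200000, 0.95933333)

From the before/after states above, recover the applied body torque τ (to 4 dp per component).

τ = (0.0200, 0.1100, 0.2000)

rate change Δω = (0.02000000, 0.29200000, 0.15933333)
precession coupling = (-0.0160, -0.0360, -0.0390)
I·α + gyro = (0.0200, 0.1100, 0.2000)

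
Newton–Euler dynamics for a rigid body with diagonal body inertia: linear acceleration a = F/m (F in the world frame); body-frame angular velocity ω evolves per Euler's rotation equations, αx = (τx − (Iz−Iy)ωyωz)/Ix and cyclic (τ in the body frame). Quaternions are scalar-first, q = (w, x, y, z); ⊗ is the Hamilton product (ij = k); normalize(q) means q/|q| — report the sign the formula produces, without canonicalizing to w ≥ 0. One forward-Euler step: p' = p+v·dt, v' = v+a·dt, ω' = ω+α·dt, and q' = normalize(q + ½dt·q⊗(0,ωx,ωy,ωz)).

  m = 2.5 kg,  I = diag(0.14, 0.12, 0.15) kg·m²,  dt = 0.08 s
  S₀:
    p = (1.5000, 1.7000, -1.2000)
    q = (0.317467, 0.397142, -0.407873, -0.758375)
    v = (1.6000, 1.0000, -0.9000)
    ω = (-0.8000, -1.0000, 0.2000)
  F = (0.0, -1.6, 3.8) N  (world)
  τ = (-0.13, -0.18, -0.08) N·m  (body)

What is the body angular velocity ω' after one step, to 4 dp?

ω×(Iω) gyroscopic = (-0.0060, 0.0016, -0.0160)
(τ − ω×Iω)/I = (-0.8857, -1.5133, -0.4267)
ω + α·dt = (-0.8709, -1.1211, 0.1659)

ω' = (-0.8709, -1.1211, 0.1659)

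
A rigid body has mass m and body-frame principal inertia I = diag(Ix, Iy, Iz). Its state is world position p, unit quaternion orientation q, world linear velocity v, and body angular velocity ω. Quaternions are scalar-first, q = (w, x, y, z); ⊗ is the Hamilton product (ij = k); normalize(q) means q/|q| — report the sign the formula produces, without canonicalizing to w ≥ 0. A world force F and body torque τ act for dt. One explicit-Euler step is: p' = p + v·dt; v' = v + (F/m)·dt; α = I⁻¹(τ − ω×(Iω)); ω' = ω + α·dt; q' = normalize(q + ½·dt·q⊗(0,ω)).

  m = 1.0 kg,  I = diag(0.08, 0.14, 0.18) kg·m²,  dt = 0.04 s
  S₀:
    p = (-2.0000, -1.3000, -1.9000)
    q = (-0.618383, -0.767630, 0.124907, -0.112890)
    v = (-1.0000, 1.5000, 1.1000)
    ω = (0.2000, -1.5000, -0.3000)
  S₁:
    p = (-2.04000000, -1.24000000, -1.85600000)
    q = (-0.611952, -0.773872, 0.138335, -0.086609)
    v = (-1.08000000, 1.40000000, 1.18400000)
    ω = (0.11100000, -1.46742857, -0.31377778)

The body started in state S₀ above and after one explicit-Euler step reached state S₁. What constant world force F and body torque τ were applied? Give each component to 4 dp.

F = (-2.0000, -2.5000, 2.1000)
τ = (-0.1600, 0.1200, -0.0800)

velocity change Δv = (-0.08000000, -0.10000000, 0.08400000)
m·(v₁−v₀)/dt = (-2.0000, -2.5000, 2.1000)
ω₁ − ω₀ = (-0.08900000, 0.03257143, -0.01377778)
I·α + gyro = (-0.1600, 0.1200, -0.0800)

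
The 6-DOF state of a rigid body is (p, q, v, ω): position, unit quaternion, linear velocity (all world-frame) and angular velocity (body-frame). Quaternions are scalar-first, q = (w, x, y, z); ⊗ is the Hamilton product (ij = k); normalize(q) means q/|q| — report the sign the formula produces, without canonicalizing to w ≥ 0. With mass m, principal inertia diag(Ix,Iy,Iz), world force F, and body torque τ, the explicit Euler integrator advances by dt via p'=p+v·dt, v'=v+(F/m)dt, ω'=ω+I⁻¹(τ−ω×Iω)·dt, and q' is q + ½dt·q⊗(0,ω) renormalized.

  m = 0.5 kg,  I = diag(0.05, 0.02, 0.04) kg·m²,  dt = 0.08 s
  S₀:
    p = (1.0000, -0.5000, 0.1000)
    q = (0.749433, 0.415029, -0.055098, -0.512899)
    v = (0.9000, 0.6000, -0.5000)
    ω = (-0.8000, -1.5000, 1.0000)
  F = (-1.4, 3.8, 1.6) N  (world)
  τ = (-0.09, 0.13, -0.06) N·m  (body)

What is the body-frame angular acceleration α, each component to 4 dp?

α = (-1.2000, 6.9000, -0.6000)

gyro term ω×Iω = (-0.0300, -0.0080, -0.0360)
α = I⁻¹(τ − ω×Iω) = (-1.2000, 6.9000, -0.6000)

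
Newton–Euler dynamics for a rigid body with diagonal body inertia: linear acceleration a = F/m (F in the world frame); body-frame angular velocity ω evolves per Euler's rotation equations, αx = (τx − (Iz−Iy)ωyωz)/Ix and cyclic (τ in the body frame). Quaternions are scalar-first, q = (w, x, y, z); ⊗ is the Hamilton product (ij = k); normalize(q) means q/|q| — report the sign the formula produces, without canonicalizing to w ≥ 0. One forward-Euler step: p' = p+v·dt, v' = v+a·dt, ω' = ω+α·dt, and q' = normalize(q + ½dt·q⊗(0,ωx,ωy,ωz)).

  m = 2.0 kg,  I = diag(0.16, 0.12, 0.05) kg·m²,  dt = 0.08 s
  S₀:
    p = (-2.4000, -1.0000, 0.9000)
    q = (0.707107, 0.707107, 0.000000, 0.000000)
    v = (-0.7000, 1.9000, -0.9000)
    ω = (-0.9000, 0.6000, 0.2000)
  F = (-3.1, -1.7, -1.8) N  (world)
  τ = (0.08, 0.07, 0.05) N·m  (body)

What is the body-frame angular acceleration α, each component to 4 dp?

ω×(Iω) gyroscopic = (-0.0084, -0.0198, 0.0216)
angular accel α = (0.5525, 0.7483, 0.5680)

α = (0.5525, 0.7483, 0.5680)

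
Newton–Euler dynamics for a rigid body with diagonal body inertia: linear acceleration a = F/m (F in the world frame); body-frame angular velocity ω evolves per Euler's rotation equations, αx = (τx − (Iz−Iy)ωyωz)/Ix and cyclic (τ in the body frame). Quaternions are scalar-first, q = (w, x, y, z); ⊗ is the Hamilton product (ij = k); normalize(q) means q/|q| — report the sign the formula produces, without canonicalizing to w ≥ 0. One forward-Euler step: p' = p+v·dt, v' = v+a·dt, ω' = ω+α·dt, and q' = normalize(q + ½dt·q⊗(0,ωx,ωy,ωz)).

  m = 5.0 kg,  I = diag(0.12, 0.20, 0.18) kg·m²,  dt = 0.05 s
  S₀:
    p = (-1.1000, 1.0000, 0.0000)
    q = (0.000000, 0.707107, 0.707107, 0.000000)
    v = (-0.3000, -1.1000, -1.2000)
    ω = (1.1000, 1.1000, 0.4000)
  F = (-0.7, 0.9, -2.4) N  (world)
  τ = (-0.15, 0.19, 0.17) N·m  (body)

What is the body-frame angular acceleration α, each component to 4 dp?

gyro term ω×Iω = (-0.0088, -0.0264, 0.0968)
angular accel α = (-1.1767, 1.0820, 0.4067)

α = (-1.1767, 1.0820, 0.4067)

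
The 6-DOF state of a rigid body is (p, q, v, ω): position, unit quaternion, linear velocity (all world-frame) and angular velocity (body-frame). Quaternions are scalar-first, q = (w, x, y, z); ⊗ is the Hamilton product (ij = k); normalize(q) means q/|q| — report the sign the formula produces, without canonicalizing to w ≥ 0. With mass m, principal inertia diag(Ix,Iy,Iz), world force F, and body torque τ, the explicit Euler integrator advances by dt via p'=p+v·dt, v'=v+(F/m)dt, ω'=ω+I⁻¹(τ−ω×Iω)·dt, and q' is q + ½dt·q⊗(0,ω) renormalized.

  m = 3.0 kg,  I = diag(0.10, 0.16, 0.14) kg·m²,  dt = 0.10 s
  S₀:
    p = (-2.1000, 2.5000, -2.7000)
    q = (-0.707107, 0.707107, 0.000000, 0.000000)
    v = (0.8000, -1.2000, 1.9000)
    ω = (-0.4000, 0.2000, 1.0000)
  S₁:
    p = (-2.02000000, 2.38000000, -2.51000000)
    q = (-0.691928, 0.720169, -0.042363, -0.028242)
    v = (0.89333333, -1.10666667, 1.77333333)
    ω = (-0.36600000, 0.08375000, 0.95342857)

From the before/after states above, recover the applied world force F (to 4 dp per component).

Δv = v₁−v₀ = (0.09333333, 0.09333333, -0.12666667)
F = m·Δv/dt = (2.8000, 2.8000, -3.8000)

F = (2.8000, 2.8000, -3.8000)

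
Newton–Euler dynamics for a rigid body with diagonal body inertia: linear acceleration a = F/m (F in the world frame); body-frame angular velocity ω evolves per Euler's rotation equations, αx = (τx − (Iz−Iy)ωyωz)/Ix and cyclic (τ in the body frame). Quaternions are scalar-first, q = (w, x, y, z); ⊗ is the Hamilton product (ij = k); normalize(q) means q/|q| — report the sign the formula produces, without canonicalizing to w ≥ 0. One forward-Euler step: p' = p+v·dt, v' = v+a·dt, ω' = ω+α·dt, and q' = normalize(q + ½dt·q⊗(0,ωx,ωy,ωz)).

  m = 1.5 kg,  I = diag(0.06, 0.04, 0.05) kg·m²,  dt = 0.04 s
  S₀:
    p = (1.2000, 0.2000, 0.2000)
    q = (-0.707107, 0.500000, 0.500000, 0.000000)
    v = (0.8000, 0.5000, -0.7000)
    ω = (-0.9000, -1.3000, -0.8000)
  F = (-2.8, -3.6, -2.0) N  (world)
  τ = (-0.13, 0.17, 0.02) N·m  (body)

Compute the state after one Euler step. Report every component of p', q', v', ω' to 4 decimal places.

p' = (1.2320, 0.2200, 0.1720)
q' = (-0.6847, 0.5044, 0.5261, 0.0073)
v' = (0.7253, 0.4040, -0.7533)
ω' = (-0.9936, -1.1372, -0.7653)

a = (-1.8667, -2.4000, -1.3333)
p + v·dt = (1.2320, 0.2200, 0.1720)
v' = v + a·dt = (0.7253, 0.4040, -0.7533)
ω×(Iω) gyroscopic = (0.0104, 0.0072, -0.0234)
α = I⁻¹(τ − ω×Iω) = (-2.3400, 4.0700, 0.8680)
ω + α·dt = (-0.9936, -1.1372, -0.7653)
Hamilton product q⊗(0,ω) = (1.1000000, 0.2363963, 1.3192391, 0.3656856)
updated quaternion q' = (-0.6847, 0.5044, 0.5261, 0.0073)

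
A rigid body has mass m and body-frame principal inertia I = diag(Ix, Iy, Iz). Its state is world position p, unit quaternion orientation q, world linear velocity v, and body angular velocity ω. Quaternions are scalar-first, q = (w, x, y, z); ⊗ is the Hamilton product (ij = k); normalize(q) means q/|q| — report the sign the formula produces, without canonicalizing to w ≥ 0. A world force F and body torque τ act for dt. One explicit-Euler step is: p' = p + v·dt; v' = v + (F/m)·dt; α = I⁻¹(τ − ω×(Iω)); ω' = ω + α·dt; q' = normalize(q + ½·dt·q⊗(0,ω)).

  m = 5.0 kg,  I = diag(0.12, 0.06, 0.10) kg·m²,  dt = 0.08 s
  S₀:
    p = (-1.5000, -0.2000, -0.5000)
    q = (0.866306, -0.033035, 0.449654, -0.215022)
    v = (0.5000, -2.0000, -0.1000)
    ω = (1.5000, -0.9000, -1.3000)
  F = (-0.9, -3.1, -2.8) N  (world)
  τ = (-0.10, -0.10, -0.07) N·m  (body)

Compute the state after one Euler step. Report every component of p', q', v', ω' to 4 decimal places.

linear accel F/m = (-0.1800, -0.6200, -0.5600)
new position p' = (-1.4600, -0.3600, -0.5080)
v + (F/m)dt = (0.4856, -2.0496, -0.1448)
gyro term ω×Iω = (0.0468, -0.0390, 0.0810)
(τ − ω×Iω)/I = (-1.2233, -1.0167, -1.5100)
ω' = ω + α·dt = (1.4021, -0.9813, -1.4208)
2q̇ = q⊗(0,ω) = (0.1747125, 0.5213890, -1.1451539, -1.7709473)
q + ½dt·q⊗(0,ω), renormalized = (0.8700, -0.0121, 0.4023, -0.2848)

p' = (-1.4600, -0.3600, -0.5080)
q' = (0.8700, -0.0121, 0.4023, -0.2848)
v' = (0.4856, -2.0496, -0.1448)
ω' = (1.4021, -0.9813, -1.4208)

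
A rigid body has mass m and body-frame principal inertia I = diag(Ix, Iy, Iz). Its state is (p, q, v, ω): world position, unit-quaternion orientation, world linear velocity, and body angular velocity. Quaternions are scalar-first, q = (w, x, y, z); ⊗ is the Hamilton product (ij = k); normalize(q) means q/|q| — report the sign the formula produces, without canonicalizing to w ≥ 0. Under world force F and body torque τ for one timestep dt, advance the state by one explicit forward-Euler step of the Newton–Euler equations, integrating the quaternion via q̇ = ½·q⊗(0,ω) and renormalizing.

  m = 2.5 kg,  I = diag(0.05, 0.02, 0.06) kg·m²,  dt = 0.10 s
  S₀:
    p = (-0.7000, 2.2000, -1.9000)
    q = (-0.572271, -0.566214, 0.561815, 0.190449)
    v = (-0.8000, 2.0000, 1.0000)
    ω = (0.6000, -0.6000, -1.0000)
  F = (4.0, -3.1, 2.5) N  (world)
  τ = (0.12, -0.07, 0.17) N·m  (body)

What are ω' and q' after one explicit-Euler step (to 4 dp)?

gyro term ω×Iω = (0.0240, 0.0060, 0.0108)
α = I⁻¹(τ − ω×Iω) = (1.9200, -3.8000, 2.6533)
ω + α·dt = (0.7920, -0.9800, -0.7347)
Hamilton product q⊗(0,ω) = (0.8672664, -0.7909082, -0.1085820, 0.5749104)
updated quaternion q' = (-0.5278, -0.6045, 0.5552, 0.2187)

ω' = (0.7920, -0.9800, -0.7347)
q' = (-0.5278, -0.6045, 0.5552, 0.2187)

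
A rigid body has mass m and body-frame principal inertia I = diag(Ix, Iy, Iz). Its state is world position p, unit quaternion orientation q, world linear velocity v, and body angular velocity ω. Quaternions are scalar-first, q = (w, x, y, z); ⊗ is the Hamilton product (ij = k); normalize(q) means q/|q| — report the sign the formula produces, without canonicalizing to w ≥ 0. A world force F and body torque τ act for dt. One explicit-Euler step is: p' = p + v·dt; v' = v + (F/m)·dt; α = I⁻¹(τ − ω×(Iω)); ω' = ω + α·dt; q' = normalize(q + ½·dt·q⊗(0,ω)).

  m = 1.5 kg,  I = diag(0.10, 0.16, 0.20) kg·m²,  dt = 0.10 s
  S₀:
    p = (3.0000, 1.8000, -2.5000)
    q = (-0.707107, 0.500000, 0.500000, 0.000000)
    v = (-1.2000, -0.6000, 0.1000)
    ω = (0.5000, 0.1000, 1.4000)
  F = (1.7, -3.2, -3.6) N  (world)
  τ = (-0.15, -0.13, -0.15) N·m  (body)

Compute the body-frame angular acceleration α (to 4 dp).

α = (-1.5560, -0.3750, -0.7650)

ω×(Iω) gyroscopic = (0.0056, -0.0700, 0.0030)
α = I⁻¹(τ − ω×Iω) = (-1.5560, -0.3750, -0.7650)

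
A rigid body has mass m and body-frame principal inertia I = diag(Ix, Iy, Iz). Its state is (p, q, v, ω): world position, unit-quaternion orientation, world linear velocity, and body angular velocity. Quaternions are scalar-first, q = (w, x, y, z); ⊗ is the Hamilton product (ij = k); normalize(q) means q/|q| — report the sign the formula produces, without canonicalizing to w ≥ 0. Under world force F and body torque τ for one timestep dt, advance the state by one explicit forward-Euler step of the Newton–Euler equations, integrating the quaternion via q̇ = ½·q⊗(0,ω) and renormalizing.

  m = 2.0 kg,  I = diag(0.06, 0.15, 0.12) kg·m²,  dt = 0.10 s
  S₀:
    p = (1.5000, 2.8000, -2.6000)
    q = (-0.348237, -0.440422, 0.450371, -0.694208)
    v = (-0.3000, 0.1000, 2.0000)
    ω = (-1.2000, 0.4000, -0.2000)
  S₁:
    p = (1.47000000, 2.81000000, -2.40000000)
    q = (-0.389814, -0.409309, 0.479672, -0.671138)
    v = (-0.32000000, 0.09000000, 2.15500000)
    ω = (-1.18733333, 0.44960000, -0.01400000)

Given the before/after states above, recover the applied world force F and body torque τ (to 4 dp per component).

F = (-0.4000, -0.2000, 3.1000)
τ = (0.0100, 0.0600, 0.1800)

Δv = v₁−v₀ = (-0.02000000, -0.01000000, 0.15500000)
applied force F = (-0.4000, -0.2000, 3.1000)
Δω = ω₁−ω₀ = (0.01266667, 0.04960000, 0.18600000)
precession coupling = (0.0024, -0.0144, -0.0432)
I·α + gyro = (0.0100, 0.0600, 0.1800)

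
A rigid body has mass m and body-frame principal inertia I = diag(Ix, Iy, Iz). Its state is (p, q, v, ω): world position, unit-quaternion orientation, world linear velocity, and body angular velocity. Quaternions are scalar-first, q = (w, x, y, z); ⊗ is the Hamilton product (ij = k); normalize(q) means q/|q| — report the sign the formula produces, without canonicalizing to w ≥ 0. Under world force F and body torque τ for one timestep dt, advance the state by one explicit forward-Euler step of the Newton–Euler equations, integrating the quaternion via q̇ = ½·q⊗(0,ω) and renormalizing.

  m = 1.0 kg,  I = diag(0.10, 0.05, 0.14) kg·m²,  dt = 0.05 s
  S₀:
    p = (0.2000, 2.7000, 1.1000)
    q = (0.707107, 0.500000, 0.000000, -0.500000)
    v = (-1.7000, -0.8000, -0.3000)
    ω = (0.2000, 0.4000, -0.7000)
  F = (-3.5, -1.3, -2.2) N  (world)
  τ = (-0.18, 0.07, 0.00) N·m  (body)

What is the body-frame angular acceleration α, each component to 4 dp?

α = (-1.5480, 1.2880, 0.0286)

ω×(Iω) gyroscopic = (-0.0252, 0.0056, -0.0040)
(τ − ω×Iω)/I = (-1.5480, 1.2880, 0.0286)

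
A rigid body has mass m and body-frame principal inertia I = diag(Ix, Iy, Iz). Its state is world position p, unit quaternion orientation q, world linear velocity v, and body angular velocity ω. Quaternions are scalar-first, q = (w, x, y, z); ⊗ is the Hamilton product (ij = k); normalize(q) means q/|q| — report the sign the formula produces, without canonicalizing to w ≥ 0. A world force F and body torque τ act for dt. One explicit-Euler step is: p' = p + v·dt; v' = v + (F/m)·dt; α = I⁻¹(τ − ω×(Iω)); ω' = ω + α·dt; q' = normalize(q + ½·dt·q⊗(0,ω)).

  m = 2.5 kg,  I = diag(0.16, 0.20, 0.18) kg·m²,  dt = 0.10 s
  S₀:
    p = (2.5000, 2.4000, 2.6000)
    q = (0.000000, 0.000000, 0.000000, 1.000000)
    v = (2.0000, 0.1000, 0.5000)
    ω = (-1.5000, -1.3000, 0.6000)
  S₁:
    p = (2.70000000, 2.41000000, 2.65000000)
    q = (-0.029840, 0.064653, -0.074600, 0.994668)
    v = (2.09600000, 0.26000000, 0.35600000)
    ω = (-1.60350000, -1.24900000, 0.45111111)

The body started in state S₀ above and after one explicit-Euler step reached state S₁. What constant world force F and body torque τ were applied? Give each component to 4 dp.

ω₁ − ω₀ = (-0.10350000, 0.05100000, -0.14888889)
τ = I·(Δω/dt) + ω₀×(Iω₀) = (-0.1500, 0.1200, -0.1900)
velocity change Δv = (0.09600000, 0.16000000, -0.14400000)
applied force F = (2.4000, 4.0000, -3.6000)

F = (2.4000, 4.0000, -3.6000)
τ = (-0.1500, 0.1200, -0.1900)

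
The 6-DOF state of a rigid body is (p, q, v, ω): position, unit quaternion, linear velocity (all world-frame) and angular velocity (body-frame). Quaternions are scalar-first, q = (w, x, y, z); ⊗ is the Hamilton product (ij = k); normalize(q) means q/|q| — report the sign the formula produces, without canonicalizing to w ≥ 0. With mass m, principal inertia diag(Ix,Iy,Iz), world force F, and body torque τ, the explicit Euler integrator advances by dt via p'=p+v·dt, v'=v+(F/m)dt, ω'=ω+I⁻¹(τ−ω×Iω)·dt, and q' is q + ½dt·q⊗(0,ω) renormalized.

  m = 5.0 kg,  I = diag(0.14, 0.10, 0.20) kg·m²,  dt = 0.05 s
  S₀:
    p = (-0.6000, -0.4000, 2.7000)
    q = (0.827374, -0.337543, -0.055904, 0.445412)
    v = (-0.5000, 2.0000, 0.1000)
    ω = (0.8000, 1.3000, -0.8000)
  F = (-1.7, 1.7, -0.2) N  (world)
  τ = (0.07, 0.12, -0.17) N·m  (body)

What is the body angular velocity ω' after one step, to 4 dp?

ω×(Iω) gyroscopic = (-0.1040, 0.0384, -0.0416)
α = I⁻¹(τ − ω×Iω) = (1.2429, 0.8160, -0.6420)
ω' = ω + α·dt = (0.8621, 1.3408, -0.8321)

ω' = (0.8621, 1.3408, -0.8321)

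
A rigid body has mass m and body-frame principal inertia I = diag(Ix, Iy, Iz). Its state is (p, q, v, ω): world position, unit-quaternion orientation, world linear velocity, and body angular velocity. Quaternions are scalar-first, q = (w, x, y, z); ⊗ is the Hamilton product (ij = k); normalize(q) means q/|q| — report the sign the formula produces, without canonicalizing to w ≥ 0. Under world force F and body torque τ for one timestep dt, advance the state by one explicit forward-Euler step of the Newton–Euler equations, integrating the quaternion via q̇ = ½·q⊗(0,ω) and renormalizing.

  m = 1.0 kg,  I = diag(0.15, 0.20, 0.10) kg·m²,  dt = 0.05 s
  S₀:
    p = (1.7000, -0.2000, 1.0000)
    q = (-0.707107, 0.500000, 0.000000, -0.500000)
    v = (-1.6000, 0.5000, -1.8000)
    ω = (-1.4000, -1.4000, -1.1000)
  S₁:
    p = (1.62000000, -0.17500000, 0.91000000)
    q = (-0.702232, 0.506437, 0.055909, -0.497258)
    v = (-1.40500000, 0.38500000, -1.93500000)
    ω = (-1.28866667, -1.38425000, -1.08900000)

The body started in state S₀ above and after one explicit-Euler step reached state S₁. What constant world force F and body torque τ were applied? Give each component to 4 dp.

F = (3.9000, -2.3000, -2.7000)
τ = (0.1800, 0.1400, 0.1200)

Δω = ω₁−ω₀ = (0.11133333, 0.01575000, 0.01100000)
ω₀×(Iω₀) = (-0.1540, 0.0770, 0.0980)
I·α + gyro = (0.1800, 0.1400, 0.1200)
velocity change Δv = (0.19500000, -0.11500000, -0.13500000)
applied force F = (3.9000, -2.3000, -2.7000)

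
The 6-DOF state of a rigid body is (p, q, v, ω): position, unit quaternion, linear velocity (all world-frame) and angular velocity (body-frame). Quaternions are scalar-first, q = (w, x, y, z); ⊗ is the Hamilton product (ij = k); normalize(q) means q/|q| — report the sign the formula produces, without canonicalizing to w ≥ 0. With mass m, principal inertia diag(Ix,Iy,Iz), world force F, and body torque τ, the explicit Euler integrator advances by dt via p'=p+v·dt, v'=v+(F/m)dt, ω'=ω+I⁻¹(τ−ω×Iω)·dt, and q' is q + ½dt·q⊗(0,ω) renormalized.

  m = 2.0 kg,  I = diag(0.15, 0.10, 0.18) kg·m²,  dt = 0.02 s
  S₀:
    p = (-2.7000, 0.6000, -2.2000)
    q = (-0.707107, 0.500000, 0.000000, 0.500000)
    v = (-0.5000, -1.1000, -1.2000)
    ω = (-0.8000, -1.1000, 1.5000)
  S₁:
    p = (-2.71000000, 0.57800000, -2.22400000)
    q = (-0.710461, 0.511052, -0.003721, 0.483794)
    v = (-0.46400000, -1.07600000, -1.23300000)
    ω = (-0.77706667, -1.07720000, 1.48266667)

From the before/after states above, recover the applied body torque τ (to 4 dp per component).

τ = (0.0400, 0.1500, -0.2000)

Δω = ω₁−ω₀ = (0.02293333, 0.02280000, -0.01733333)
precession coupling = (-0.1320, 0.0360, -0.0440)
I·α + gyro = (0.0400, 0.1500, -0.2000)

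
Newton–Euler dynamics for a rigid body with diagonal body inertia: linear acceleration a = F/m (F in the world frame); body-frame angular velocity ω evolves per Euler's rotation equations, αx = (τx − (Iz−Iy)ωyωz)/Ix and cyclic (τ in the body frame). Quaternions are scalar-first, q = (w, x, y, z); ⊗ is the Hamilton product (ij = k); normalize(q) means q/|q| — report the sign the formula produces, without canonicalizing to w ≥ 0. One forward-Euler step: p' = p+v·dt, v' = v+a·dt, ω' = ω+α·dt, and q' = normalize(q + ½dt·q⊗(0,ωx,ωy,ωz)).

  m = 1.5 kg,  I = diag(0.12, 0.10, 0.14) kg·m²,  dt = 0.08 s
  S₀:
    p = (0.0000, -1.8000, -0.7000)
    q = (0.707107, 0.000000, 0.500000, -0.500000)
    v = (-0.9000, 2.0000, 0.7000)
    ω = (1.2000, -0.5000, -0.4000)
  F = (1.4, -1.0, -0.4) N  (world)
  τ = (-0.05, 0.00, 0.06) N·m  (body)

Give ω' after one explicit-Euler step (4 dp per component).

ω×(Iω) gyroscopic = (0.0080, 0.0096, 0.0120)
angular accel α = (-0.4833, -0.0960, 0.3429)
ω + α·dt = (1.1613, -0.5077, -0.3726)

ω' = (1.1613, -0.5077, -0.3726)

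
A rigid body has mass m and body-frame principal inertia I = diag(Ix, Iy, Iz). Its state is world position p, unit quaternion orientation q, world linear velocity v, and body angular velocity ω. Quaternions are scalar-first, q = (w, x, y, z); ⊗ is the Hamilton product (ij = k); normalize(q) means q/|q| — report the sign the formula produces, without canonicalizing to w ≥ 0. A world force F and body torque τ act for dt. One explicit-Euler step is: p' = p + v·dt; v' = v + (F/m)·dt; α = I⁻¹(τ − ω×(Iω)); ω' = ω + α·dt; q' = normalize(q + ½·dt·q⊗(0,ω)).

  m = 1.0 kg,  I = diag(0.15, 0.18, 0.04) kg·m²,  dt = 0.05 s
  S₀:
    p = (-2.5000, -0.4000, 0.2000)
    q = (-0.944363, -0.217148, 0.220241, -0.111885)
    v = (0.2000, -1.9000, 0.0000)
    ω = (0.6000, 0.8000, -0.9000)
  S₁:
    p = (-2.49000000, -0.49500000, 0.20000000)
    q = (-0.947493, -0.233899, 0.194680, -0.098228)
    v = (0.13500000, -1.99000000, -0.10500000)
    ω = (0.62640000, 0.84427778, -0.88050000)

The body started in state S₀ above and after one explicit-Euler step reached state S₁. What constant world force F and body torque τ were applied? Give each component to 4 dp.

Δω = ω₁−ω₀ = (0.02640000, 0.04427778, 0.01950000)
precession coupling = (0.1008, -0.0594, 0.0144)
I·α + gyro = (0.1800, 0.1000, 0.0300)
v₁ − v₀ = (-0.06500000, -0.09000000, -0.10500000)
m·(v₁−v₀)/dt = (-1.3000, -1.8000, -2.1000)

F = (-1.3000, -1.8000, -2.1000)
τ = (0.1800, 0.1000, 0.0300)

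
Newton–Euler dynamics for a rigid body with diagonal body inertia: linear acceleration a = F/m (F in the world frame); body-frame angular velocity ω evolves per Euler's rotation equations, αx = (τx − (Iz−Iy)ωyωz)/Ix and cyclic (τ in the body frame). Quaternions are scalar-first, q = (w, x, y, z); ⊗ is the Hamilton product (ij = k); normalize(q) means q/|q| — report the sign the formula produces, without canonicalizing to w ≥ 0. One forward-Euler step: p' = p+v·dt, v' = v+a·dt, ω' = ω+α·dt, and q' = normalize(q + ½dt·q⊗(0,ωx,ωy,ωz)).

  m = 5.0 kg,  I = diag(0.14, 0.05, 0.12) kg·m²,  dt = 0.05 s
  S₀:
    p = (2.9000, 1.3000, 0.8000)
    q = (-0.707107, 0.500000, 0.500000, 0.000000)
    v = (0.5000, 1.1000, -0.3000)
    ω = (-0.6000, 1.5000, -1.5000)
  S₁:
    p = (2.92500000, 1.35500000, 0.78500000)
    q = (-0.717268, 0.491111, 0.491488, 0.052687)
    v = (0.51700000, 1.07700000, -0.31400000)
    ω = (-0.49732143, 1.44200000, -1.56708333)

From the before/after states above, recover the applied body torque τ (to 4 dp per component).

τ = (0.1300, -0.0400, -0.0800)

Δω = ω₁−ω₀ = (0.10267857, -0.05800000, -0.06708333)
ω₀×(Iω₀) = (-0.1575, 0.0180, 0.0810)
applied torque τ = (0.1300, -0.0400, -0.0800)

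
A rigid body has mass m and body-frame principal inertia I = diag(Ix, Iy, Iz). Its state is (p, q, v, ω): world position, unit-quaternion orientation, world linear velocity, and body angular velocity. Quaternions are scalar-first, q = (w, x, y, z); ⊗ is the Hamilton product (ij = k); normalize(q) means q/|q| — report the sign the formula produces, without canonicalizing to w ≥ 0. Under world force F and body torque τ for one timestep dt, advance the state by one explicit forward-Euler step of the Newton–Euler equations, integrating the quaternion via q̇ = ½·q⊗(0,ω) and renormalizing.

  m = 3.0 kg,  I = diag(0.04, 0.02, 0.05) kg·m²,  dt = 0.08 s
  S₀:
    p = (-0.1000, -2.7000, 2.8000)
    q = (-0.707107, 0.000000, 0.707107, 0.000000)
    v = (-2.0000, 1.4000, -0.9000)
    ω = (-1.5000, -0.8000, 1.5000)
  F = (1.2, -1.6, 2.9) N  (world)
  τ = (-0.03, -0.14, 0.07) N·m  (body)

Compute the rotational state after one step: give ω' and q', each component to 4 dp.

ω' = (-1.4880, -1.4500, 1.6504)
q' = (-0.6817, 0.0845, 0.7268, 0.0000)

(τ − ω×Iω)/I = (0.1500, -8.1250, 1.8800)
ω + α·dt = (-1.4880, -1.4500, 1.6504)
Hamilton product q⊗(0,ω) = (0.5656856, 2.1213210, 0.5656856, 0.0000000)
q' = normalize(q + ½dt·q⊗(0,ω)) = (-0.6817, 0.0845, 0.7268, 0.0000)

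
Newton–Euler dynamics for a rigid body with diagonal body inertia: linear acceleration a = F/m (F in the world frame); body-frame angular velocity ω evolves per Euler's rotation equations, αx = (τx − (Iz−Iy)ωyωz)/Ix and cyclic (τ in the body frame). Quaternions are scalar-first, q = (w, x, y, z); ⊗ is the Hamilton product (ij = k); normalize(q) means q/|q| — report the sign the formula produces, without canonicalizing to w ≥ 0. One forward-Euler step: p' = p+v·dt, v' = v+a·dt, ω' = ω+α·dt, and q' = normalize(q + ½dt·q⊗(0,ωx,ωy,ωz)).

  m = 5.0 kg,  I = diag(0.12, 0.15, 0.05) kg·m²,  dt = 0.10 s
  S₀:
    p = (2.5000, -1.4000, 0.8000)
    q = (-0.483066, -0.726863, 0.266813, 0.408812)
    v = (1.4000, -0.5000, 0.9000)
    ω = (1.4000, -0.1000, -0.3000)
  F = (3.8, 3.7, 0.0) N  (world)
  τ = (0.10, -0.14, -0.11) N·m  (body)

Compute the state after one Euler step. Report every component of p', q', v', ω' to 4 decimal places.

p' = p + v·dt = (2.6400, -1.4500, 0.8900)
v' = v + a·dt = (1.4760, -0.4260, 0.9000)
precession coupling ω×(Iω) = (-0.0030, -0.0294, -0.0042)
(τ − ω×Iω)/I = (0.8583, -0.7373, -2.1160)
ω' = ω + α·dt = (1.4858, -0.1737, -0.5116)
2q̇ = q⊗(0,ω) = (1.1669331, -0.7154551, 0.4025845, -0.1559321)
q + ½dt·q⊗(0,ω), renormalized = (-0.4236, -0.7607, 0.2862, 0.4000)

p' = (2.6400, -1.4500, 0.8900)
q' = (-0.4236, -0.7607, 0.2862, 0.4000)
v' = (1.4760, -0.4260, 0.9000)
ω' = (1.4858, -0.1737, -0.5116)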